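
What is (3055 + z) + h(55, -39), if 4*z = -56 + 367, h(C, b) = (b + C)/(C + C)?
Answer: 689237/220 ≈ 3132.9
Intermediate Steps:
h(C, b) = (C + b)/(2*C) (h(C, b) = (C + b)/((2*C)) = (C + b)*(1/(2*C)) = (C + b)/(2*C))
z = 311/4 (z = (-56 + 367)/4 = (1/4)*311 = 311/4 ≈ 77.750)
(3055 + z) + h(55, -39) = (3055 + 311/4) + (1/2)*(55 - 39)/55 = 12531/4 + (1/2)*(1/55)*16 = 12531/4 + 8/55 = 689237/220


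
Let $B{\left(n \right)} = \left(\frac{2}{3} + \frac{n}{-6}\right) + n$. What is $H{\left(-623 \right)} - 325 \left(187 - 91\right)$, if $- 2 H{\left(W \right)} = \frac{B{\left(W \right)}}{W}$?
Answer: $- \frac{77751437}{2492} \approx -31200.0$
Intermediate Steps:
$B{\left(n \right)} = \frac{2}{3} + \frac{5 n}{6}$ ($B{\left(n \right)} = \left(2 \cdot \frac{1}{3} + n \left(- \frac{1}{6}\right)\right) + n = \left(\frac{2}{3} - \frac{n}{6}\right) + n = \frac{2}{3} + \frac{5 n}{6}$)
$H{\left(W \right)} = - \frac{\frac{2}{3} + \frac{5 W}{6}}{2 W}$ ($H{\left(W \right)} = - \frac{\left(\frac{2}{3} + \frac{5 W}{6}\right) \frac{1}{W}}{2} = - \frac{\frac{1}{W} \left(\frac{2}{3} + \frac{5 W}{6}\right)}{2} = - \frac{\frac{2}{3} + \frac{5 W}{6}}{2 W}$)
$H{\left(-623 \right)} - 325 \left(187 - 91\right) = \frac{-4 - -3115}{12 \left(-623\right)} - 325 \left(187 - 91\right) = \frac{1}{12} \left(- \frac{1}{623}\right) \left(-4 + 3115\right) - 325 \cdot 96 = \frac{1}{12} \left(- \frac{1}{623}\right) 3111 - 31200 = - \frac{1037}{2492} - 31200 = - \frac{77751437}{2492}$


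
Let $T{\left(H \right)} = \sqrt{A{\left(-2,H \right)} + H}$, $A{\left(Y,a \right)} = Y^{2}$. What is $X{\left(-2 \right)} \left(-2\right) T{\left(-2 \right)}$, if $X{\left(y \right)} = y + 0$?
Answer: $4 \sqrt{2} \approx 5.6569$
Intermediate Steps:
$T{\left(H \right)} = \sqrt{4 + H}$ ($T{\left(H \right)} = \sqrt{\left(-2\right)^{2} + H} = \sqrt{4 + H}$)
$X{\left(y \right)} = y$
$X{\left(-2 \right)} \left(-2\right) T{\left(-2 \right)} = \left(-2\right) \left(-2\right) \sqrt{4 - 2} = 4 \sqrt{2}$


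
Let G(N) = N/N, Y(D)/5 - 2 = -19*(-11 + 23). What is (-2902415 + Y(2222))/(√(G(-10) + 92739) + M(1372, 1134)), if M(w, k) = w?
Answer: -995915935/447411 + 2903545*√23185/894822 ≈ -1731.9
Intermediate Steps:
Y(D) = -1130 (Y(D) = 10 + 5*(-19*(-11 + 23)) = 10 + 5*(-19*12) = 10 + 5*(-228) = 10 - 1140 = -1130)
G(N) = 1
(-2902415 + Y(2222))/(√(G(-10) + 92739) + M(1372, 1134)) = (-2902415 - 1130)/(√(1 + 92739) + 1372) = -2903545/(√92740 + 1372) = -2903545/(2*√23185 + 1372) = -2903545/(1372 + 2*√23185)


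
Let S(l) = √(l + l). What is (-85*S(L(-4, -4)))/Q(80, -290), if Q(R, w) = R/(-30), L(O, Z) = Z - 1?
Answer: 255*I*√10/8 ≈ 100.8*I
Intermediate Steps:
L(O, Z) = -1 + Z
S(l) = √2*√l (S(l) = √(2*l) = √2*√l)
Q(R, w) = -R/30 (Q(R, w) = R*(-1/30) = -R/30)
(-85*S(L(-4, -4)))/Q(80, -290) = (-85*√2*√(-1 - 4))/((-1/30*80)) = (-85*√2*√(-5))/(-8/3) = -85*√2*I*√5*(-3/8) = -85*I*√10*(-3/8) = 255*I*√10/8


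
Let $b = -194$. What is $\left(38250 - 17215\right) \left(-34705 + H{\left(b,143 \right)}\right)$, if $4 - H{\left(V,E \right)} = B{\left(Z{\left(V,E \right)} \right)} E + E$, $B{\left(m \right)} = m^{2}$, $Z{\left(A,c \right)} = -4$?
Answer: $-781071620$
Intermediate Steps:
$H{\left(V,E \right)} = 4 - 17 E$ ($H{\left(V,E \right)} = 4 - \left(\left(-4\right)^{2} E + E\right) = 4 - \left(16 E + E\right) = 4 - 17 E$)
$\left(38250 - 17215\right) \left(-34705 + H{\left(b,143 \right)}\right) = \left(38250 - 17215\right) \left(-34705 + \left(4 - 2431\right)\right) = 21035 \left(-34705 + \left(4 - 2431\right)\right) = 21035 \left(-34705 - 2427\right) = 21035 \left(-37132\right) = -781071620$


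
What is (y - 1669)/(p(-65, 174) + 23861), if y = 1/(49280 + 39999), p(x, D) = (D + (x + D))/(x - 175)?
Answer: -2750892000/39326417431 ≈ -0.069950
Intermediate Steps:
p(x, D) = (x + 2*D)/(-175 + x) (p(x, D) = (D + (D + x))/(-175 + x) = (x + 2*D)/(-175 + x))
y = 1/89279 ≈ 1.1201e-5
(y - 1669)/(p(-65, 174) + 23861) = (1/89279 - 1669)/((-65 + 2*174)/(-175 - 65) + 23861) = -149006650/(89279*((-65 + 348)/(-240) + 23861)) = -149006650/(89279*(-1/240*283 + 23861)) = -149006650/(89279*(-283/240 + 23861)) = -149006650/(89279*5726357/240) = -149006650/89279*240/5726357 = -2750892000/39326417431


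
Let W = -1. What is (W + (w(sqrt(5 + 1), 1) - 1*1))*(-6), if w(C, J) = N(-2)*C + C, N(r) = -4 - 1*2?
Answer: 12 + 30*sqrt(6) ≈ 85.485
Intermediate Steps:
N(r) = -6 (N(r) = -4 - 2 = -6)
w(C, J) = -5*C (w(C, J) = -6*C + C = -5*C)
(W + (w(sqrt(5 + 1), 1) - 1*1))*(-6) = (-1 + (-5*sqrt(5 + 1) - 1*1))*(-6) = (-1 + (-5*sqrt(6) - 1))*(-6) = (-1 + (-1 - 5*sqrt(6)))*(-6) = (-2 - 5*sqrt(6))*(-6) = 12 + 30*sqrt(6)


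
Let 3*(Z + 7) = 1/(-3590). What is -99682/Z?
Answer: 1073575140/75391 ≈ 14240.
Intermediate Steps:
Z = -75391/10770 (Z = -7 + (⅓)/(-3590) = -7 + (⅓)*(-1/3590) = -7 - 1/10770 = -75391/10770 ≈ -7.0001)
-99682/Z = -99682/(-75391/10770) = -99682*(-10770/75391) = 1073575140/75391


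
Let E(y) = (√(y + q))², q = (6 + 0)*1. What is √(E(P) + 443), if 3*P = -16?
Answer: 11*√33/3 ≈ 21.063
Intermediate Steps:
P = -16/3 (P = (⅓)*(-16) = -16/3 ≈ -5.3333)
q = 6 (q = 6*1 = 6)
E(y) = 6 + y (E(y) = (√(y + 6))² = (√(6 + y))² = 6 + y)
√(E(P) + 443) = √((6 - 16/3) + 443) = √(⅔ + 443) = √(1331/3) = 11*√33/3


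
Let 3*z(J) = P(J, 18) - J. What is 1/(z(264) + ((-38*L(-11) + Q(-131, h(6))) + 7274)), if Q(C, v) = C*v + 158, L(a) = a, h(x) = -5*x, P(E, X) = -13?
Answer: 3/35063 ≈ 8.5560e-5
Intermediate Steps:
Q(C, v) = 158 + C*v
z(J) = -13/3 - J/3 (z(J) = (-13 - J)/3 = -13/3 - J/3)
1/(z(264) + ((-38*L(-11) + Q(-131, h(6))) + 7274)) = 1/((-13/3 - ⅓*264) + ((-38*(-11) + (158 - (-655)*6)) + 7274)) = 1/((-13/3 - 88) + ((418 + (158 - 131*(-30))) + 7274)) = 1/(-277/3 + ((418 + (158 + 3930)) + 7274)) = 1/(-277/3 + ((418 + 4088) + 7274)) = 1/(-277/3 + (4506 + 7274)) = 1/(-277/3 + 11780) = 1/(35063/3) = 3/35063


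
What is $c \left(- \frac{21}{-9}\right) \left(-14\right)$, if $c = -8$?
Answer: $\frac{784}{3} \approx 261.33$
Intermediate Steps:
$c \left(- \frac{21}{-9}\right) \left(-14\right) = - 8 \left(- \frac{21}{-9}\right) \left(-14\right) = - 8 \left(\left(-21\right) \left(- \frac{1}{9}\right)\right) \left(-14\right) = \left(-8\right) \frac{7}{3} \left(-14\right) = \left(- \frac{56}{3}\right) \left(-14\right) = \frac{784}{3}$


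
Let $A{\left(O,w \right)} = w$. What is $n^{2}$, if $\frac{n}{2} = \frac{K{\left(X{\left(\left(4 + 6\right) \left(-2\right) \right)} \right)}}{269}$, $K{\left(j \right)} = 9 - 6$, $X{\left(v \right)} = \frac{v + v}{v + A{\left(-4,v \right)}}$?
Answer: $\frac{36}{72361} \approx 0.00049751$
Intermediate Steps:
$X{\left(v \right)} = 1$ ($X{\left(v \right)} = \frac{v + v}{v + v} = \frac{2 v}{2 v} = 2 v \frac{1}{2 v} = 1$)
$K{\left(j \right)} = 3$ ($K{\left(j \right)} = 9 - 6 = 3$)
$n = \frac{6}{269}$ ($n = 2 \cdot \frac{3}{269} = \frac{6}{269} \approx 0.022305$)
$n^{2} = \left(\frac{6}{269}\right)^{2} = \frac{36}{72361}$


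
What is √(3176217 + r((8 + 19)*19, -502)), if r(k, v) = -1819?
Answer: √3174398 ≈ 1781.7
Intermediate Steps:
√(3176217 + r((8 + 19)*19, -502)) = √(3176217 - 1819) = √3174398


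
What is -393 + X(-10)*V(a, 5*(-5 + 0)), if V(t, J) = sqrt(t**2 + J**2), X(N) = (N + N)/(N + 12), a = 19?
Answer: -393 - 10*sqrt(986) ≈ -707.01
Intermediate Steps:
X(N) = 2*N/(12 + N) (X(N) = (2*N)/(12 + N) = 2*N/(12 + N))
V(t, J) = sqrt(J**2 + t**2)
-393 + X(-10)*V(a, 5*(-5 + 0)) = -393 + (2*(-10)/(12 - 10))*sqrt((5*(-5 + 0))**2 + 19**2) = -393 + (2*(-10)/2)*sqrt((5*(-5))**2 + 361) = -393 + (2*(-10)*(1/2))*sqrt((-25)**2 + 361) = -393 - 10*sqrt(625 + 361) = -393 - 10*sqrt(986)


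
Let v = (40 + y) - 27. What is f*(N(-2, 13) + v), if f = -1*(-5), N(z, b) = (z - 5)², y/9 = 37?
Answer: 1975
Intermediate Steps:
y = 333 (y = 9*37 = 333)
N(z, b) = (-5 + z)²
v = 346 (v = (40 + 333) - 27 = 373 - 27 = 346)
f = 5
f*(N(-2, 13) + v) = 5*((-5 - 2)² + 346) = 5*((-7)² + 346) = 5*(49 + 346) = 5*395 = 1975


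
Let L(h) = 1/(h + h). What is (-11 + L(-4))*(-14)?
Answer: 623/4 ≈ 155.75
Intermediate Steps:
L(h) = 1/(2*h)
(-11 + L(-4))*(-14) = (-11 + (½)/(-4))*(-14) = (-11 + (½)*(-¼))*(-14) = (-11 - ⅛)*(-14) = -89/8*(-14) = 623/4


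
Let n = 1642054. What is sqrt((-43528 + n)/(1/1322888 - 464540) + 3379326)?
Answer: 3*sqrt(15755674996545613799006308494)/204844797173 ≈ 1838.3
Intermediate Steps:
sqrt((-43528 + n)/(1/1322888 - 464540) + 3379326) = sqrt((-43528 + 1642054)/(1/1322888 - 464540) + 3379326) = sqrt(1598526/(1/1322888 - 464540) + 3379326) = sqrt(1598526/(-614534391519/1322888) + 3379326) = sqrt(1598526*(-1322888/614534391519) + 3379326) = sqrt(-704890287696/204844797173 + 3379326) = sqrt(692236644161157702/204844797173) = 3*sqrt(15755674996545613799006308494)/204844797173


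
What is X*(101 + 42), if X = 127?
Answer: 18161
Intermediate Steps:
X*(101 + 42) = 127*(101 + 42) = 127*143 = 18161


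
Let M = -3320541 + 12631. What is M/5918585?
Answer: -661582/1183717 ≈ -0.55890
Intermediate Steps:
M = -3307910
M/5918585 = -3307910/5918585 = -3307910*1/5918585 = -661582/1183717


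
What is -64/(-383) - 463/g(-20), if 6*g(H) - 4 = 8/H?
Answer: -886453/1149 ≈ -771.50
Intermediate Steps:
g(H) = ⅔ + 4/(3*H) (g(H) = ⅔ + (8/H)/6 = ⅔ + 4/(3*H))
-64/(-383) - 463/g(-20) = -64/(-383) - 463*(-30/(2 - 20)) = -64*(-1/383) - 463/((⅔)*(-1/20)*(-18)) = 64/383 - 463/⅗ = 64/383 - 463*5/3 = 64/383 - 2315/3 = -886453/1149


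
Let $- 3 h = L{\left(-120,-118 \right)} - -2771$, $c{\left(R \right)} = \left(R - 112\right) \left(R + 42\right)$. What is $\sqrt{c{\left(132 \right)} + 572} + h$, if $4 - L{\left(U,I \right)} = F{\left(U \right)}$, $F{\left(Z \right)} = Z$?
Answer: $-965 + 2 \sqrt{1013} \approx -901.34$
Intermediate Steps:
$L{\left(U,I \right)} = 4 - U$
$c{\left(R \right)} = \left(-112 + R\right) \left(42 + R\right)$
$h = -965$ ($h = - \frac{\left(4 - -120\right) - -2771}{3} = - \frac{\left(4 + 120\right) + 2771}{3} = - \frac{124 + 2771}{3} = \left(- \frac{1}{3}\right) 2895 = -965$)
$\sqrt{c{\left(132 \right)} + 572} + h = \sqrt{\left(-4704 + 132^{2} - 9240\right) + 572} - 965 = \sqrt{\left(-4704 + 17424 - 9240\right) + 572} - 965 = \sqrt{3480 + 572} - 965 = \sqrt{4052} - 965 = 2 \sqrt{1013} - 965 = -965 + 2 \sqrt{1013}$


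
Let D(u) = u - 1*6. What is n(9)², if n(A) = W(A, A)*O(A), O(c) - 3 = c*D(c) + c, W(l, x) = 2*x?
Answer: 492804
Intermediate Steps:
D(u) = -6 + u (D(u) = u - 6 = -6 + u)
O(c) = 3 + c + c*(-6 + c) (O(c) = 3 + (c*(-6 + c) + c) = 3 + (c + c*(-6 + c)) = 3 + c + c*(-6 + c))
n(A) = 2*A*(3 + A + A*(-6 + A)) (n(A) = (2*A)*(3 + A + A*(-6 + A)) = 2*A*(3 + A + A*(-6 + A)))
n(9)² = (2*9*(3 + 9 + 9*(-6 + 9)))² = (2*9*(3 + 9 + 9*3))² = (2*9*(3 + 9 + 27))² = (2*9*39)² = 702² = 492804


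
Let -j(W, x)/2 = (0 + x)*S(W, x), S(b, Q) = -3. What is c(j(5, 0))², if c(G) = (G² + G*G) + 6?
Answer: 36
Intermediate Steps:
j(W, x) = 6*x (j(W, x) = -2*(0 + x)*(-3) = -2*x*(-3) = -(-6)*x = 6*x)
c(G) = 6 + 2*G² (c(G) = (G² + G²) + 6 = 2*G² + 6 = 6 + 2*G²)
c(j(5, 0))² = (6 + 2*(6*0)²)² = (6 + 2*0²)² = (6 + 2*0)² = (6 + 0)² = 6² = 36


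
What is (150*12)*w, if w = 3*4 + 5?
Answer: 30600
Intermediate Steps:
w = 17 (w = 12 + 5 = 17)
(150*12)*w = (150*12)*17 = 1800*17 = 30600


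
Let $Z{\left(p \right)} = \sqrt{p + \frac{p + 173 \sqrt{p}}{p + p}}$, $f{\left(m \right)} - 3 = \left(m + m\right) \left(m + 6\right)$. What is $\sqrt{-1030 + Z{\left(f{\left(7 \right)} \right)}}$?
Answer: $\frac{\sqrt{-141007000 + 370 \sqrt{370} \sqrt{68635 + 173 \sqrt{185}}}}{370} \approx 31.877 i$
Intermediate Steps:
$f{\left(m \right)} = 3 + 2 m \left(6 + m\right)$ ($f{\left(m \right)} = 3 + \left(m + m\right) \left(m + 6\right) = 3 + 2 m \left(6 + m\right)$)
$Z{\left(p \right)} = \sqrt{p + \frac{p + 173 \sqrt{p}}{2 p}}$
$\sqrt{-1030 + Z{\left(f{\left(7 \right)} \right)}} = \sqrt{-1030 + \frac{\sqrt{2 + 4 \left(3 + 2 \cdot 7^{2} + 12 \cdot 7\right) + \frac{346}{\sqrt{3 + 2 \cdot 7^{2} + 12 \cdot 7}}}}{2}} = \sqrt{-1030 + \frac{\sqrt{2 + 4 \left(3 + 2 \cdot 49 + 84\right) + \frac{346}{\sqrt{3 + 2 \cdot 49 + 84}}}}{2}} = \sqrt{-1030 + \frac{\sqrt{2 + 4 \left(3 + 98 + 84\right) + \frac{346}{\sqrt{3 + 98 + 84}}}}{2}} = \sqrt{-1030 + \frac{\sqrt{2 + 4 \cdot 185 + \frac{346}{\sqrt{185}}}}{2}} = \sqrt{-1030 + \frac{\sqrt{2 + 740 + 346 \frac{\sqrt{185}}{185}}}{2}} = \sqrt{-1030 + \frac{\sqrt{2 + 740 + \frac{346 \sqrt{185}}{185}}}{2}} = \sqrt{-1030 + \frac{\sqrt{742 + \frac{346 \sqrt{185}}{185}}}{2}}$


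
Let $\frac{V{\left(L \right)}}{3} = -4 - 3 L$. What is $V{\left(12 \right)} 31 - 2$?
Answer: $-3722$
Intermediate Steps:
$V{\left(L \right)} = -12 - 9 L$ ($V{\left(L \right)} = 3 \left(-4 - 3 L\right) = -12 - 9 L$)
$V{\left(12 \right)} 31 - 2 = \left(-12 - 108\right) 31 - 2 = \left(-120\right) 31 - 2 = -3720 - 2 = -3722$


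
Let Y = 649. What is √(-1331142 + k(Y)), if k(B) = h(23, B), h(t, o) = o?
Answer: I*√1330493 ≈ 1153.5*I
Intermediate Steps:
k(B) = B
√(-1331142 + k(Y)) = √(-1331142 + 649) = √(-1330493) = I*√1330493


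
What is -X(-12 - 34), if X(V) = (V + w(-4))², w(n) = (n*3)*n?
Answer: -4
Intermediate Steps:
w(n) = 3*n² (w(n) = (3*n)*n = 3*n²)
X(V) = (48 + V)² (X(V) = (V + 3*(-4)²)² = (V + 3*16)² = (V + 48)² = (48 + V)²)
-X(-12 - 34) = -(48 + (-12 - 34))² = -(48 - 46)² = -1*2² = -1*4 = -4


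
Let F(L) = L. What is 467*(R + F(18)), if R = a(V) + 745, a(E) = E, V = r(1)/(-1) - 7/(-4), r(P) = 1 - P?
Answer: 1428553/4 ≈ 3.5714e+5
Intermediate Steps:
V = 7/4 (V = (1 - 1*1)/(-1) - 7/(-4) = (1 - 1)*(-1) - 7*(-¼) = 0*(-1) + 7/4 = 0 + 7/4 = 7/4 ≈ 1.7500)
R = 2987/4 (R = 7/4 + 745 = 2987/4 ≈ 746.75)
467*(R + F(18)) = 467*(2987/4 + 18) = 467*(3059/4) = 1428553/4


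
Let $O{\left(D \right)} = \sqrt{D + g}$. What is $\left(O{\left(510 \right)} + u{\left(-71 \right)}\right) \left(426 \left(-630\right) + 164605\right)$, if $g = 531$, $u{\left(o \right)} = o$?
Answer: $7368025 - 103775 \sqrt{1041} \approx 4.0198 \cdot 10^{6}$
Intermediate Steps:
$O{\left(D \right)} = \sqrt{531 + D}$ ($O{\left(D \right)} = \sqrt{D + 531} = \sqrt{531 + D}$)
$\left(O{\left(510 \right)} + u{\left(-71 \right)}\right) \left(426 \left(-630\right) + 164605\right) = \left(\sqrt{531 + 510} - 71\right) \left(426 \left(-630\right) + 164605\right) = \left(\sqrt{1041} - 71\right) \left(-268380 + 164605\right) = \left(-71 + \sqrt{1041}\right) \left(-103775\right) = 7368025 - 103775 \sqrt{1041}$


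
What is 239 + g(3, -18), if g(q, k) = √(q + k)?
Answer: 239 + I*√15 ≈ 239.0 + 3.873*I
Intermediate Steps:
g(q, k) = √(k + q)
239 + g(3, -18) = 239 + √(-18 + 3) = 239 + √(-15) = 239 + I*√15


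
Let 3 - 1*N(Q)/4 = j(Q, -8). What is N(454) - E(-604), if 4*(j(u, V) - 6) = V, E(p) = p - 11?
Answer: 611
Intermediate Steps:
E(p) = -11 + p
j(u, V) = 6 + V/4
N(Q) = -4 (N(Q) = 12 - 4*(6 + (¼)*(-8)) = 12 - 4*(6 - 2) = 12 - 4*4 = 12 - 16 = -4)
N(454) - E(-604) = -4 - (-11 - 604) = -4 - 1*(-615) = -4 + 615 = 611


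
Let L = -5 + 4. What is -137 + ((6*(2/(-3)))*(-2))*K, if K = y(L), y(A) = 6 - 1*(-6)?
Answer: -41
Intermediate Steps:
L = -1
y(A) = 12 (y(A) = 6 + 6 = 12)
K = 12
-137 + ((6*(2/(-3)))*(-2))*K = -137 + ((6*(2/(-3)))*(-2))*12 = -137 + ((6*(2*(-⅓)))*(-2))*12 = -137 + ((6*(-⅔))*(-2))*12 = -137 - 4*(-2)*12 = -137 + 8*12 = -137 + 96 = -41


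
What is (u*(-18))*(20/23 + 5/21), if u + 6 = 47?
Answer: -131610/161 ≈ -817.45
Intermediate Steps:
u = 41 (u = -6 + 47 = 41)
(u*(-18))*(20/23 + 5/21) = (41*(-18))*(20/23 + 5/21) = -738*(20*(1/23) + 5*(1/21)) = -738*(20/23 + 5/21) = -738*535/483 = -131610/161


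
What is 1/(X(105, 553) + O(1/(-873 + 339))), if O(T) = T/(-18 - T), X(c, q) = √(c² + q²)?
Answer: -9611/29266375117713 + 646599247*√6466/29266375117713 ≈ 0.0017766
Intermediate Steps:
1/(X(105, 553) + O(1/(-873 + 339))) = 1/(√(105² + 553²) - 1/((-873 + 339)*(18 + 1/(-873 + 339)))) = 1/(√(11025 + 305809) - 1/(-534*(18 + 1/(-534)))) = 1/(√316834 - 1*(-1/534)/(18 - 1/534)) = 1/(7*√6466 - 1*(-1/534)/9611/534) = 1/(7*√6466 - 1*(-1/534)*534/9611) = 1/(7*√6466 + 1/9611) = 1/(1/9611 + 7*√6466)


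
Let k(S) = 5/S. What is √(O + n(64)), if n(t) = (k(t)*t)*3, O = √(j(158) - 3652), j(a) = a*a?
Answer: √(15 + 24*√37) ≈ 12.688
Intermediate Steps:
j(a) = a²
O = 24*√37 (O = √(158² - 3652) = √(24964 - 3652) = √21312 = 24*√37 ≈ 145.99)
n(t) = 15 (n(t) = ((5/t)*t)*3 = 5*3 = 15)
√(O + n(64)) = √(24*√37 + 15) = √(15 + 24*√37)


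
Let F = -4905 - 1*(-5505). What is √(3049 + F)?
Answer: √3649 ≈ 60.407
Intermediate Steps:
F = 600 (F = -4905 + 5505 = 600)
√(3049 + F) = √(3049 + 600) = √3649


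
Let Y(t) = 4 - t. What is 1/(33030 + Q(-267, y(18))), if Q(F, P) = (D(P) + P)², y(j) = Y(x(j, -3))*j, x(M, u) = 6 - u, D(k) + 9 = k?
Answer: 1/68751 ≈ 1.4545e-5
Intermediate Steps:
D(k) = -9 + k
y(j) = -5*j (y(j) = (4 - (6 - 1*(-3)))*j = (4 - (6 + 3))*j = (4 - 1*9)*j = (4 - 9)*j = -5*j)
Q(F, P) = (-9 + 2*P)² (Q(F, P) = ((-9 + P) + P)² = (-9 + 2*P)²)
1/(33030 + Q(-267, y(18))) = 1/(33030 + (-9 + 2*(-5*18))²) = 1/(33030 + (-9 + 2*(-90))²) = 1/(33030 + (-9 - 180)²) = 1/(33030 + (-189)²) = 1/(33030 + 35721) = 1/68751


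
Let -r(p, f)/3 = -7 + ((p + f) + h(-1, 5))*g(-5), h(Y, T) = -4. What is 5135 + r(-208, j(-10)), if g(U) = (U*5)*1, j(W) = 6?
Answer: -10294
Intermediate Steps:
g(U) = 5*U (g(U) = (5*U)*1 = 5*U)
r(p, f) = -279 + 75*f + 75*p (r(p, f) = -3*(-7 + ((p + f) - 4)*(5*(-5))) = -3*(-7 + ((f + p) - 4)*(-25)) = -3*(-7 + (-4 + f + p)*(-25)) = -3*(-7 + (100 - 25*f - 25*p)) = -3*(93 - 25*f - 25*p) = -279 + 75*f + 75*p)
5135 + r(-208, j(-10)) = 5135 + (-279 + 75*6 + 75*(-208)) = 5135 + (-279 + 450 - 15600) = 5135 - 15429 = -10294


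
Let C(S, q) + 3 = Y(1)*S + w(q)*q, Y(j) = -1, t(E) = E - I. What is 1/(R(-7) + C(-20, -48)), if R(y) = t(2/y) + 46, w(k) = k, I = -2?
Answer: 7/16581 ≈ 0.00042217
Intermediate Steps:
t(E) = 2 + E (t(E) = E - 1*(-2) = E + 2 = 2 + E)
C(S, q) = -3 + q**2 - S (C(S, q) = -3 + (-S + q*q) = -3 + (-S + q**2) = -3 + (q**2 - S) = -3 + q**2 - S)
R(y) = 48 + 2/y (R(y) = (2 + 2/y) + 46 = 48 + 2/y)
1/(R(-7) + C(-20, -48)) = 1/((48 + 2/(-7)) + (-3 + (-48)**2 - 1*(-20))) = 1/((48 + 2*(-1/7)) + (-3 + 2304 + 20)) = 1/((48 - 2/7) + 2321) = 1/(334/7 + 2321) = 1/(16581/7) = 7/16581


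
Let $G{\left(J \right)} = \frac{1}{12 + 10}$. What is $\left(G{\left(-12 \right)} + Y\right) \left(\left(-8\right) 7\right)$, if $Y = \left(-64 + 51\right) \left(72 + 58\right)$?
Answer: $\frac{1041012}{11} \approx 94638.0$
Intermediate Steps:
$G{\left(J \right)} = \frac{1}{22}$
$Y = -1690$ ($Y = \left(-13\right) 130 = -1690$)
$\left(G{\left(-12 \right)} + Y\right) \left(\left(-8\right) 7\right) = \left(\frac{1}{22} - 1690\right) \left(\left(-8\right) 7\right) = \left(- \frac{37179}{22}\right) \left(-56\right) = \frac{1041012}{11}$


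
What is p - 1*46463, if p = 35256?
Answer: -11207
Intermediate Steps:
p - 1*46463 = 35256 - 1*46463 = 35256 - 46463 = -11207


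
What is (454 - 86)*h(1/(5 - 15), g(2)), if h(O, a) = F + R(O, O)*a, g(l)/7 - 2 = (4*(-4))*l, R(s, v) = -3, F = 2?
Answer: 232576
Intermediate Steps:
g(l) = 14 - 112*l (g(l) = 14 + 7*((4*(-4))*l) = 14 + 7*(-16*l) = 14 - 112*l)
h(O, a) = 2 - 3*a
(454 - 86)*h(1/(5 - 15), g(2)) = (454 - 86)*(2 - 3*(14 - 112*2)) = 368*(2 - 3*(14 - 224)) = 368*(2 - 3*(-210)) = 368*(2 + 630) = 368*632 = 232576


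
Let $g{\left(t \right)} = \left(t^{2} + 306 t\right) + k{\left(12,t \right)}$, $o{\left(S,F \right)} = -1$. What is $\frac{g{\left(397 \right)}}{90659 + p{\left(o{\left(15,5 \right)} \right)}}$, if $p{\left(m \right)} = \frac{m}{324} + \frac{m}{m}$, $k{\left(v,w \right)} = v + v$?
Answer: $\frac{90433260}{29373839} \approx 3.0787$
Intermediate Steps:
$k{\left(v,w \right)} = 2 v$
$p{\left(m \right)} = 1 + \frac{m}{324}$ ($p{\left(m \right)} = m \frac{1}{324} + 1 = \frac{m}{324} + 1 = 1 + \frac{m}{324}$)
$g{\left(t \right)} = 24 + t^{2} + 306 t$ ($g{\left(t \right)} = \left(t^{2} + 306 t\right) + 2 \cdot 12 = \left(t^{2} + 306 t\right) + 24 = 24 + t^{2} + 306 t$)
$\frac{g{\left(397 \right)}}{90659 + p{\left(o{\left(15,5 \right)} \right)}} = \frac{24 + 397^{2} + 306 \cdot 397}{90659 + \left(1 + \frac{1}{324} \left(-1\right)\right)} = \frac{24 + 157609 + 121482}{90659 + \left(1 - \frac{1}{324}\right)} = \frac{279115}{90659 + \frac{323}{324}} = \frac{279115}{\frac{29373839}{324}} = 279115 \cdot \frac{324}{29373839} = \frac{90433260}{29373839}$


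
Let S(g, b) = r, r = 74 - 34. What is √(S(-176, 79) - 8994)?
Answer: 11*I*√74 ≈ 94.626*I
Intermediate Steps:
r = 40
S(g, b) = 40
√(S(-176, 79) - 8994) = √(40 - 8994) = √(-8954) = 11*I*√74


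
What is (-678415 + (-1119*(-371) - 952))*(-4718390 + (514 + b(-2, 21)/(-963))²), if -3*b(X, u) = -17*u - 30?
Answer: 121270458356062402/103041 ≈ 1.1769e+12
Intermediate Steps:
b(X, u) = 10 + 17*u/3 (b(X, u) = -(-17*u - 30)/3 = -(-30 - 17*u)/3 = 10 + 17*u/3)
(-678415 + (-1119*(-371) - 952))*(-4718390 + (514 + b(-2, 21)/(-963))²) = (-678415 + (-1119*(-371) - 952))*(-4718390 + (514 + (10 + (17/3)*21)/(-963))²) = (-678415 + (415149 - 952))*(-4718390 + (514 + (10 + 119)*(-1/963))²) = (-678415 + 414197)*(-4718390 + (514 + 129*(-1/963))²) = -264218*(-4718390 + (514 - 43/321)²) = -264218*(-4718390 + (164951/321)²) = -264218*(-4718390 + 27208832401/103041) = -264218*(-458978791589/103041) = 121270458356062402/103041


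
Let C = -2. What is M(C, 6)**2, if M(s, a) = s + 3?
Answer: 1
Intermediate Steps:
M(s, a) = 3 + s
M(C, 6)**2 = (3 - 2)**2 = 1**2 = 1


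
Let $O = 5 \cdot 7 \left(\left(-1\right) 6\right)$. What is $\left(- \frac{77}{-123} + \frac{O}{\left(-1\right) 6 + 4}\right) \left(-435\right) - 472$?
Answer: $- \frac{1903192}{41} \approx -46419.0$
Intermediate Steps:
$O = -210$ ($O = 35 \left(-6\right) = -210$)
$\left(- \frac{77}{-123} + \frac{O}{\left(-1\right) 6 + 4}\right) \left(-435\right) - 472 = \left(- \frac{77}{-123} - \frac{210}{\left(-1\right) 6 + 4}\right) \left(-435\right) - 472 = \left(\left(-77\right) \left(- \frac{1}{123}\right) - \frac{210}{-6 + 4}\right) \left(-435\right) - 472 = \left(\frac{77}{123} - \frac{210}{-2}\right) \left(-435\right) - 472 = \left(\frac{77}{123} - -105\right) \left(-435\right) - 472 = \left(\frac{77}{123} + 105\right) \left(-435\right) - 472 = \frac{12992}{123} \left(-435\right) - 472 = - \frac{1883840}{41} - 472 = - \frac{1903192}{41}$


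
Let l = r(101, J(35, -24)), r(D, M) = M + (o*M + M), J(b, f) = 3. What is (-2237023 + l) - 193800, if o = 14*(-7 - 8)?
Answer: -2431447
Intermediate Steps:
o = -210 (o = 14*(-15) = -210)
r(D, M) = -208*M (r(D, M) = M + (-210*M + M) = M - 209*M = -208*M)
l = -624 (l = -208*3 = -624)
(-2237023 + l) - 193800 = (-2237023 - 624) - 193800 = -2237647 - 193800 = -2431447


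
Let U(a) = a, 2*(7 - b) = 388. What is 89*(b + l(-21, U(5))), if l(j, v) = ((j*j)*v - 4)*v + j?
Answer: 960933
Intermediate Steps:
b = -187 (b = 7 - ½*388 = 7 - 194 = -187)
l(j, v) = j + v*(-4 + v*j²) (l(j, v) = (j²*v - 4)*v + j = (v*j² - 4)*v + j = (-4 + v*j²)*v + j = v*(-4 + v*j²) + j = j + v*(-4 + v*j²))
89*(b + l(-21, U(5))) = 89*(-187 + (-21 - 4*5 + (-21)²*5²)) = 89*(-187 + (-21 - 20 + 441*25)) = 89*(-187 + (-21 - 20 + 11025)) = 89*(-187 + 10984) = 89*10797 = 960933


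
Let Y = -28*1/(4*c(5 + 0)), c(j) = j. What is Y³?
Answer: -343/125 ≈ -2.7440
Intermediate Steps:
Y = -7/5 (Y = -28*1/(4*(5 + 0)) = -28/(-2*5*(-2)) = -28/((-10*(-2))) = -28/20 = -28*1/20 = -7/5 ≈ -1.4000)
Y³ = (-7/5)³ = -343/125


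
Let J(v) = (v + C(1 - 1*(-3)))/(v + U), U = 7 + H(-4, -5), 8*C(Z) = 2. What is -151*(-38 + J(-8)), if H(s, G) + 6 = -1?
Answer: 178935/32 ≈ 5591.7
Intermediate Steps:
H(s, G) = -7 (H(s, G) = -6 - 1 = -7)
C(Z) = 1/4 (C(Z) = (1/8)*2 = 1/4)
U = 0 (U = 7 - 7 = 0)
J(v) = (1/4 + v)/v (J(v) = (v + 1/4)/(v + 0) = (1/4 + v)/v)
-151*(-38 + J(-8)) = -151*(-38 + (1/4 - 8)/(-8)) = -151*(-38 - 1/8*(-31/4)) = -151*(-38 + 31/32) = -151*(-1185/32) = 178935/32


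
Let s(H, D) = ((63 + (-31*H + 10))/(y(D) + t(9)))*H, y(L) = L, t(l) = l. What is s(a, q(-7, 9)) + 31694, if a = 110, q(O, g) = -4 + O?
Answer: 215229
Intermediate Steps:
s(H, D) = H*(73 - 31*H)/(9 + D) (s(H, D) = ((63 + (-31*H + 10))/(D + 9))*H = ((63 + (10 - 31*H))/(9 + D))*H = ((73 - 31*H)/(9 + D))*H = H*(73 - 31*H)/(9 + D))
s(a, q(-7, 9)) + 31694 = 110*(73 - 31*110)/(9 + (-4 - 7)) + 31694 = 110*(73 - 3410)/(9 - 11) + 31694 = 110*(-3337)/(-2) + 31694 = 110*(-½)*(-3337) + 31694 = 183535 + 31694 = 215229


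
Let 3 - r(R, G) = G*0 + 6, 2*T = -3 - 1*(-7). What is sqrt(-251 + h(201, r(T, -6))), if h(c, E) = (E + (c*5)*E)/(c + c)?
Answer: 2*I*sqrt(290110)/67 ≈ 16.078*I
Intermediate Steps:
T = 2 (T = (-3 - 1*(-7))/2 = (-3 + 7)/2 = (1/2)*4 = 2)
r(R, G) = -3 (r(R, G) = 3 - (G*0 + 6) = 3 - (0 + 6) = 3 - 1*6 = 3 - 6 = -3)
h(c, E) = (E + 5*E*c)/(2*c) (h(c, E) = (E + (5*c)*E)/((2*c)) = (E + 5*E*c)*(1/(2*c)) = (E + 5*E*c)/(2*c))
sqrt(-251 + h(201, r(T, -6))) = sqrt(-251 + (1/2)*(-3)*(1 + 5*201)/201) = sqrt(-251 + (1/2)*(-3)*(1/201)*(1 + 1005)) = sqrt(-251 + (1/2)*(-3)*(1/201)*1006) = sqrt(-251 - 503/67) = sqrt(-17320/67) = 2*I*sqrt(290110)/67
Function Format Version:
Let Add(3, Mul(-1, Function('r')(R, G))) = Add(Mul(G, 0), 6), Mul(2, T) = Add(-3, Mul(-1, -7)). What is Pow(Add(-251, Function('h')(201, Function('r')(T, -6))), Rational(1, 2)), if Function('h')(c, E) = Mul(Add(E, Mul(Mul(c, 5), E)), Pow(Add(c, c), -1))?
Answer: Mul(Rational(2, 67), I, Pow(290110, Rational(1, 2))) ≈ Mul(16.078, I)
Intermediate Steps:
T = 2 (T = Mul(Rational(1, 2), Add(-3, Mul(-1, -7))) = Mul(Rational(1, 2), Add(-3, 7)) = Mul(Rational(1, 2), 4) = 2)
Function('r')(R, G) = -3 (Function('r')(R, G) = Add(3, Mul(-1, Add(Mul(G, 0), 6))) = Add(3, Mul(-1, Add(0, 6))) = Add(3, Mul(-1, 6)) = Add(3, -6) = -3)
Function('h')(c, E) = Mul(Rational(1, 2), Pow(c, -1), Add(E, Mul(5, E, c))) (Function('h')(c, E) = Mul(Add(E, Mul(Mul(5, c), E)), Pow(Mul(2, c), -1)) = Mul(Add(E, Mul(5, E, c)), Mul(Rational(1, 2), Pow(c, -1))) = Mul(Rational(1, 2), Pow(c, -1), Add(E, Mul(5, E, c))))
Pow(Add(-251, Function('h')(201, Function('r')(T, -6))), Rational(1, 2)) = Pow(Add(-251, Mul(Rational(1, 2), -3, Pow(201, -1), Add(1, Mul(5, 201)))), Rational(1, 2)) = Pow(Add(-251, Mul(Rational(1, 2), -3, Rational(1, 201), Add(1, 1005))), Rational(1, 2)) = Pow(Add(-251, Mul(Rational(1, 2), -3, Rational(1, 201), 1006)), Rational(1, 2)) = Pow(Add(-251, Rational(-503, 67)), Rational(1, 2)) = Pow(Rational(-17320, 67), Rational(1, 2)) = Mul(Rational(2, 67), I, Pow(290110, Rational(1, 2)))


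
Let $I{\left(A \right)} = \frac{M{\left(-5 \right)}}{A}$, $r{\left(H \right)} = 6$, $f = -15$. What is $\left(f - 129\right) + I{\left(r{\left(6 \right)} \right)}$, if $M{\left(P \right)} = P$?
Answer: $- \frac{869}{6} \approx -144.83$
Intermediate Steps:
$I{\left(A \right)} = - \frac{5}{A}$
$\left(f - 129\right) + I{\left(r{\left(6 \right)} \right)} = \left(-15 - 129\right) - \frac{5}{6} = -144 - \frac{5}{6} = - \frac{869}{6}$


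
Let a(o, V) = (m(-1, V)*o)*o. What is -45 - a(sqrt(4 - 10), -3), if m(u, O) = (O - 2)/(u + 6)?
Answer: -51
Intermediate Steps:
m(u, O) = (-2 + O)/(6 + u)
a(o, V) = o**2*(-2/5 + V/5) (a(o, V) = (((-2 + V)/(6 - 1))*o)*o = (((-2 + V)/5)*o)*o = ((-2/5 + V/5)*o)*o = (o*(-2/5 + V/5))*o = o**2*(-2/5 + V/5))
-45 - a(sqrt(4 - 10), -3) = -45 - (sqrt(4 - 10))**2*(-2 - 3)/5 = -45 - (sqrt(-6))**2*(-5)/5 = -45 - (I*sqrt(6))**2*(-5)/5 = -45 - (-6)*(-5)/5 = -45 - 1*6 = -45 - 6 = -51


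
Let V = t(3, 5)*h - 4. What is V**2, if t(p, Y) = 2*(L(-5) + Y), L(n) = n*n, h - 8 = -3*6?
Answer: 364816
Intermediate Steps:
h = -10 (h = 8 - 3*6 = 8 - 18 = -10)
L(n) = n**2
t(p, Y) = 50 + 2*Y (t(p, Y) = 2*((-5)**2 + Y) = 2*(25 + Y) = 50 + 2*Y)
V = -604 (V = (50 + 2*5)*(-10) - 4 = (50 + 10)*(-10) - 4 = 60*(-10) - 4 = -600 - 4 = -604)
V**2 = (-604)**2 = 364816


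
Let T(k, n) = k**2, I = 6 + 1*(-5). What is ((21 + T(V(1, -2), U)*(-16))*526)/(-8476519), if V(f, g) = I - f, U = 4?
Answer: -11046/8476519 ≈ -0.0013031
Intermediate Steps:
I = 1 (I = 6 - 5 = 1)
V(f, g) = 1 - f
((21 + T(V(1, -2), U)*(-16))*526)/(-8476519) = ((21 + (1 - 1*1)**2*(-16))*526)/(-8476519) = ((21 + (1 - 1)**2*(-16))*526)*(-1/8476519) = ((21 + 0**2*(-16))*526)*(-1/8476519) = ((21 + 0*(-16))*526)*(-1/8476519) = ((21 + 0)*526)*(-1/8476519) = (21*526)*(-1/8476519) = 11046*(-1/8476519) = -11046/8476519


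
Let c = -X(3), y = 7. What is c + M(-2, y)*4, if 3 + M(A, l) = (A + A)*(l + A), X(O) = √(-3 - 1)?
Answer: -92 - 2*I ≈ -92.0 - 2.0*I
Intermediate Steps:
X(O) = 2*I (X(O) = √(-4) = 2*I)
c = -2*I ≈ -2.0*I
M(A, l) = -3 + 2*A*(A + l) (M(A, l) = -3 + (A + A)*(l + A) = -3 + (2*A)*(A + l) = -3 + 2*A*(A + l))
c + M(-2, y)*4 = -2*I + (-3 + 2*(-2)² + 2*(-2)*7)*4 = -2*I + (-3 + 2*4 - 28)*4 = -2*I + (-3 + 8 - 28)*4 = -2*I - 23*4 = -2*I - 92 = -92 - 2*I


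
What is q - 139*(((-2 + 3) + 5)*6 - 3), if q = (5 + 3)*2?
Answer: -4571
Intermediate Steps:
q = 16 (q = 8*2 = 16)
q - 139*(((-2 + 3) + 5)*6 - 3) = 16 - 139*(((-2 + 3) + 5)*6 - 3) = 16 - 139*((1 + 5)*6 - 3) = 16 - 139*(6*6 - 3) = 16 - 139*(36 - 3) = 16 - 139*33 = 16 - 4587 = -4571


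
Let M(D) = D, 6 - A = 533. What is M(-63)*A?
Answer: 33201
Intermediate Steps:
A = -527 (A = 6 - 1*533 = 6 - 533 = -527)
M(-63)*A = -63*(-527) = 33201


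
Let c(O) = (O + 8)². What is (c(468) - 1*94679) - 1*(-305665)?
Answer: 437562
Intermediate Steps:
c(O) = (8 + O)²
(c(468) - 1*94679) - 1*(-305665) = ((8 + 468)² - 1*94679) - 1*(-305665) = (476² - 94679) + 305665 = (226576 - 94679) + 305665 = 131897 + 305665 = 437562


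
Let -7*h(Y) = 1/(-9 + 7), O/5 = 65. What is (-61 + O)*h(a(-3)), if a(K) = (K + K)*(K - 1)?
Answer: 132/7 ≈ 18.857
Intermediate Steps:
O = 325 (O = 5*65 = 325)
a(K) = 2*K*(-1 + K) (a(K) = (2*K)*(-1 + K) = 2*K*(-1 + K))
h(Y) = 1/14 (h(Y) = -1/(7*(-9 + 7)) = -⅐/(-2) = -⅐*(-½) = 1/14)
(-61 + O)*h(a(-3)) = (-61 + 325)*(1/14) = 264*(1/14) = 132/7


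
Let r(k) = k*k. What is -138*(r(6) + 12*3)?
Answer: -9936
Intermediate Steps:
r(k) = k²
-138*(r(6) + 12*3) = -138*(6² + 12*3) = -138*(36 + 36) = -138*72 = -9936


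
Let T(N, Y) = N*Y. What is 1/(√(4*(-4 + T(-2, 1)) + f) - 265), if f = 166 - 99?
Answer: -265/70182 - √43/70182 ≈ -0.0038693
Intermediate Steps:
f = 67
1/(√(4*(-4 + T(-2, 1)) + f) - 265) = 1/(√(4*(-4 - 2*1) + 67) - 265) = 1/(√(4*(-4 - 2) + 67) - 265) = 1/(√(4*(-6) + 67) - 265) = 1/(√(-24 + 67) - 265) = 1/(√43 - 265) = 1/(-265 + √43)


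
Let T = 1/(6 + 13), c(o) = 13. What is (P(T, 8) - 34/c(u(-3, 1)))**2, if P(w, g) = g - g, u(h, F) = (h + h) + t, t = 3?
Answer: 1156/169 ≈ 6.8402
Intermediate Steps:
u(h, F) = 3 + 2*h (u(h, F) = (h + h) + 3 = 2*h + 3 = 3 + 2*h)
T = 1/19 ≈ 0.052632
P(w, g) = 0
(P(T, 8) - 34/c(u(-3, 1)))**2 = (0 - 34/13)**2 = (-34/13)**2 = 1156/169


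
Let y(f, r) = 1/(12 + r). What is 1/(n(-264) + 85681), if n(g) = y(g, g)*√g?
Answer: 226711926/19424904531617 + 21*I*√66/19424904531617 ≈ 1.1671e-5 + 8.7828e-12*I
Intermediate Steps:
n(g) = √g/(12 + g)
1/(n(-264) + 85681) = 1/(√(-264)/(12 - 264) + 85681) = 1/((2*I*√66)/(-252) + 85681) = 1/((2*I*√66)*(-1/252) + 85681) = 1/(-I*√66/126 + 85681) = 1/(85681 - I*√66/126)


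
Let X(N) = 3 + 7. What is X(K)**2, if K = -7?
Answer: 100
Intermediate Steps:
X(N) = 10
X(K)**2 = 10**2 = 100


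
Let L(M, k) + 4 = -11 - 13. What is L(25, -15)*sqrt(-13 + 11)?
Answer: -28*I*sqrt(2) ≈ -39.598*I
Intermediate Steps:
L(M, k) = -28 (L(M, k) = -4 + (-11 - 13) = -4 - 24 = -28)
L(25, -15)*sqrt(-13 + 11) = -28*sqrt(-13 + 11) = -28*I*sqrt(2)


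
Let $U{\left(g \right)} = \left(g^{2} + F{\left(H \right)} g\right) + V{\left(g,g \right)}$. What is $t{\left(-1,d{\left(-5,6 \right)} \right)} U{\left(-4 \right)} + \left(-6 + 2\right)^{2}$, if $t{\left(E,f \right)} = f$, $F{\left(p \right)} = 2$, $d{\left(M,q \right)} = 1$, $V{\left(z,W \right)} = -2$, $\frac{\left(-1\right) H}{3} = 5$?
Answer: $22$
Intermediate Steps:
$H = -15$ ($H = \left(-3\right) 5 = -15$)
$U{\left(g \right)} = -2 + g^{2} + 2 g$ ($U{\left(g \right)} = \left(g^{2} + 2 g\right) - 2 = -2 + g^{2} + 2 g$)
$t{\left(-1,d{\left(-5,6 \right)} \right)} U{\left(-4 \right)} + \left(-6 + 2\right)^{2} = 1 \left(-2 + \left(-4\right)^{2} + 2 \left(-4\right)\right) + \left(-6 + 2\right)^{2} = 1 \left(-2 + 16 - 8\right) + \left(-4\right)^{2} = 1 \cdot 6 + 16 = 6 + 16 = 22$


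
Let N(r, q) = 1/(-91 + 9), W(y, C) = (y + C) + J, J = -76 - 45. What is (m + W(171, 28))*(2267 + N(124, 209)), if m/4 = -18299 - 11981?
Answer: -11250430253/41 ≈ -2.7440e+8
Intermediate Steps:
m = -121120 (m = 4*(-18299 - 11981) = 4*(-30280) = -121120)
J = -121
W(y, C) = -121 + C + y (W(y, C) = (y + C) - 121 = (C + y) - 121 = -121 + C + y)
N(r, q) = -1/82 (N(r, q) = 1/(-82) = -1/82)
(m + W(171, 28))*(2267 + N(124, 209)) = (-121120 + (-121 + 28 + 171))*(2267 - 1/82) = (-121120 + 78)*(185893/82) = -121042*185893/82 = -11250430253/41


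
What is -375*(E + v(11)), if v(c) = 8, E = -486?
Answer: 179250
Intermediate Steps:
-375*(E + v(11)) = -375*(-486 + 8) = -375*(-478) = 179250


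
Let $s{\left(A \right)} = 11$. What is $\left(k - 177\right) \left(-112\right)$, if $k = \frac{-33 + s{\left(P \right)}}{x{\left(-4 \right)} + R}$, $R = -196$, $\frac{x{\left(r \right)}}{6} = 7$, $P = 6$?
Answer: $19808$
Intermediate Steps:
$x{\left(r \right)} = 42$ ($x{\left(r \right)} = 6 \cdot 7 = 42$)
$k = \frac{1}{7}$ ($k = \frac{-33 + 11}{42 - 196} = - \frac{22}{-154} = \left(-22\right) \left(- \frac{1}{154}\right) = \frac{1}{7} \approx 0.14286$)
$\left(k - 177\right) \left(-112\right) = \left(\frac{1}{7} - 177\right) \left(-112\right) = \left(- \frac{1238}{7}\right) \left(-112\right) = 19808$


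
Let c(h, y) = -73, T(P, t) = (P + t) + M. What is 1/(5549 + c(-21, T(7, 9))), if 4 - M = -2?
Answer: 1/5476 ≈ 0.00018262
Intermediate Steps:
M = 6 (M = 4 - 1*(-2) = 4 + 2 = 6)
T(P, t) = 6 + P + t (T(P, t) = (P + t) + 6 = 6 + P + t)
1/(5549 + c(-21, T(7, 9))) = 1/(5549 - 73) = 1/5476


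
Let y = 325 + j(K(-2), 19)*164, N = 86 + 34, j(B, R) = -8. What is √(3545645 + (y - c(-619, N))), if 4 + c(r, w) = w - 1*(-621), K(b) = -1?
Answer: 3*√393769 ≈ 1882.5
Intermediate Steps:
N = 120
c(r, w) = 617 + w (c(r, w) = -4 + (w - 1*(-621)) = -4 + (w + 621) = -4 + (621 + w) = 617 + w)
y = -987 (y = 325 - 8*164 = 325 - 1312 = -987)
√(3545645 + (y - c(-619, N))) = √(3545645 + (-987 - (617 + 120))) = √(3545645 + (-987 - 1*737)) = √(3545645 + (-987 - 737)) = √(3545645 - 1724) = √3543921 = 3*√393769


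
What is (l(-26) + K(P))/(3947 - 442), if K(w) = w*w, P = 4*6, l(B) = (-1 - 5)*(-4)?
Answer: 120/701 ≈ 0.17118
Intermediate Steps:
l(B) = 24 (l(B) = -6*(-4) = 24)
P = 24
K(w) = w²
(l(-26) + K(P))/(3947 - 442) = (24 + 24²)/(3947 - 442) = (24 + 576)/3505 = 600*(1/3505) = 120/701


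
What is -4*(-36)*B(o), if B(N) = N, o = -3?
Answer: -432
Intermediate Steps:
-4*(-36)*B(o) = -4*(-36)*(-3) = -(-144)*(-3) = -1*432 = -432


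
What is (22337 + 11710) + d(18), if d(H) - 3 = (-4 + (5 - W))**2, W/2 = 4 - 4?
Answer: 34051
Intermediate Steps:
W = 0 (W = 2*(4 - 4) = 2*0 = 0)
d(H) = 4 (d(H) = 3 + (-4 + (5 - 1*0))**2 = 3 + (-4 + (5 + 0))**2 = 3 + (-4 + 5)**2 = 3 + 1**2 = 3 + 1 = 4)
(22337 + 11710) + d(18) = (22337 + 11710) + 4 = 34047 + 4 = 34051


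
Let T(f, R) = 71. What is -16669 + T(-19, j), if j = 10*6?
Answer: -16598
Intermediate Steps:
j = 60
-16669 + T(-19, j) = -16669 + 71 = -16598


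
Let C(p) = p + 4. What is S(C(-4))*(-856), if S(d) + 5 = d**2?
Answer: 4280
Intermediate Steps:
C(p) = 4 + p
S(d) = -5 + d**2
S(C(-4))*(-856) = (-5 + (4 - 4)**2)*(-856) = (-5 + 0**2)*(-856) = (-5 + 0)*(-856) = -5*(-856) = 4280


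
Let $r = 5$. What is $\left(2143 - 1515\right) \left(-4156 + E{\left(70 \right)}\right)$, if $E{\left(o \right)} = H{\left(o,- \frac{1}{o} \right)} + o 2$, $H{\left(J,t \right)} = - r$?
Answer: $-2525188$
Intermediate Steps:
$H{\left(J,t \right)} = -5$ ($H{\left(J,t \right)} = \left(-1\right) 5 = -5$)
$E{\left(o \right)} = -5 + 2 o$ ($E{\left(o \right)} = -5 + o 2 = -5 + 2 o$)
$\left(2143 - 1515\right) \left(-4156 + E{\left(70 \right)}\right) = \left(2143 - 1515\right) \left(-4156 + \left(-5 + 2 \cdot 70\right)\right) = 628 \left(-4156 + \left(-5 + 140\right)\right) = 628 \left(-4156 + 135\right) = 628 \left(-4021\right) = -2525188$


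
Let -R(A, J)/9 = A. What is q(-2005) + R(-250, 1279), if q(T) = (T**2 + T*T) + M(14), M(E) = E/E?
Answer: 8042301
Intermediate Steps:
M(E) = 1
q(T) = 1 + 2*T**2 (q(T) = (T**2 + T*T) + 1 = (T**2 + T**2) + 1 = 2*T**2 + 1 = 1 + 2*T**2)
R(A, J) = -9*A
q(-2005) + R(-250, 1279) = (1 + 2*(-2005)**2) - 9*(-250) = (1 + 2*4020025) + 2250 = (1 + 8040050) + 2250 = 8040051 + 2250 = 8042301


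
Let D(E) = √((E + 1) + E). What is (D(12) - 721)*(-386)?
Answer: 276376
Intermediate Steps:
D(E) = √(1 + 2*E) (D(E) = √((1 + E) + E) = √(1 + 2*E))
(D(12) - 721)*(-386) = (√(1 + 2*12) - 721)*(-386) = (√(1 + 24) - 721)*(-386) = (√25 - 721)*(-386) = (5 - 721)*(-386) = -716*(-386) = 276376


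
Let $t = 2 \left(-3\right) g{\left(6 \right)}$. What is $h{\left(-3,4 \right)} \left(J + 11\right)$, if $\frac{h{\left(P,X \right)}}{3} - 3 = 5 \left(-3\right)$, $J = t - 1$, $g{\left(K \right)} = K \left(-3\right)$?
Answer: $-4248$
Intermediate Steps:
$g{\left(K \right)} = - 3 K$
$t = 108$ ($t = 2 \left(-3\right) \left(\left(-3\right) 6\right) = \left(-6\right) \left(-18\right) = 108$)
$J = 107$ ($J = 108 - 1 = 107$)
$h{\left(P,X \right)} = -36$ ($h{\left(P,X \right)} = 9 + 3 \cdot 5 \left(-3\right) = 9 + 3 \left(-15\right) = 9 - 45 = -36$)
$h{\left(-3,4 \right)} \left(J + 11\right) = - 36 \left(107 + 11\right) = \left(-36\right) 118 = -4248$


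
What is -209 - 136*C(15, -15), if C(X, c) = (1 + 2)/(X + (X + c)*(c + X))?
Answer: -1181/5 ≈ -236.20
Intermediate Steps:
C(X, c) = 3/(X + (X + c)²) (C(X, c) = 3/(X + (X + c)*(X + c)) = 3/(X + (X + c)²))
-209 - 136*C(15, -15) = -209 - 408/(15 + (15 - 15)²) = -209 - 408/(15 + 0²) = -209 - 408/(15 + 0) = -209 - 408/15 = -209 - 136*⅕ = -209 - 136/5 = -1181/5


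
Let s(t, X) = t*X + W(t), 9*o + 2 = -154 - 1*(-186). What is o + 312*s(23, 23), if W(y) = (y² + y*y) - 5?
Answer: 1480762/3 ≈ 4.9359e+5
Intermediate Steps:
W(y) = -5 + 2*y² (W(y) = (y² + y²) - 5 = 2*y² - 5 = -5 + 2*y²)
o = 10/3 (o = -2/9 + (-154 - 1*(-186))/9 = -2/9 + (-154 + 186)/9 = -2/9 + (⅑)*32 = -2/9 + 32/9 = 10/3 ≈ 3.3333)
s(t, X) = -5 + 2*t² + X*t (s(t, X) = t*X + (-5 + 2*t²) = X*t + (-5 + 2*t²) = -5 + 2*t² + X*t)
o + 312*s(23, 23) = 10/3 + 312*(-5 + 2*23² + 23*23) = 10/3 + 312*(-5 + 2*529 + 529) = 10/3 + 312*(-5 + 1058 + 529) = 10/3 + 312*1582 = 10/3 + 493584 = 1480762/3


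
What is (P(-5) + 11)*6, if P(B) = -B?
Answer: 96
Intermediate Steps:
(P(-5) + 11)*6 = (-1*(-5) + 11)*6 = (5 + 11)*6 = 16*6 = 96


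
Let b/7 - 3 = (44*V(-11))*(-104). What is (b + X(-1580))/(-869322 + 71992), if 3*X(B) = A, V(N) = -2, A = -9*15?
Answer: -6404/79733 ≈ -0.080318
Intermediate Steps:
A = -135
X(B) = -45 (X(B) = (⅓)*(-135) = -45)
b = 64085 (b = 21 + 7*((44*(-2))*(-104)) = 21 + 7*(-88*(-104)) = 21 + 7*9152 = 21 + 64064 = 64085)
(b + X(-1580))/(-869322 + 71992) = (64085 - 45)/(-869322 + 71992) = 64040/(-797330) = 64040*(-1/797330) = -6404/79733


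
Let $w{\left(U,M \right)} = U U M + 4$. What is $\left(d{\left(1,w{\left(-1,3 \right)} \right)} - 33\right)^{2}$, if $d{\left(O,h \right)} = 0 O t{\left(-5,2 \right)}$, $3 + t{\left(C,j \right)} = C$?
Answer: $1089$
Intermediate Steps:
$t{\left(C,j \right)} = -3 + C$
$w{\left(U,M \right)} = 4 + M U^{2}$ ($w{\left(U,M \right)} = U^{2} M + 4 = M U^{2} + 4 = 4 + M U^{2}$)
$d{\left(O,h \right)} = 0$ ($d{\left(O,h \right)} = 0 O \left(-3 - 5\right) = 0 \left(-8\right) = 0$)
$\left(d{\left(1,w{\left(-1,3 \right)} \right)} - 33\right)^{2} = \left(0 - 33\right)^{2} = \left(-33\right)^{2} = 1089$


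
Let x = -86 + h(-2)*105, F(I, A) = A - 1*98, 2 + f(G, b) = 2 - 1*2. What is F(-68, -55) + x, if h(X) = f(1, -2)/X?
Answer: -134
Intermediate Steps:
f(G, b) = -2 (f(G, b) = -2 + (2 - 1*2) = -2 + (2 - 2) = -2 + 0 = -2)
F(I, A) = -98 + A (F(I, A) = A - 98 = -98 + A)
h(X) = -2/X
x = 19 (x = -86 - 2/(-2)*105 = -86 - 2*(-½)*105 = -86 + 1*105 = -86 + 105 = 19)
F(-68, -55) + x = (-98 - 55) + 19 = -153 + 19 = -134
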